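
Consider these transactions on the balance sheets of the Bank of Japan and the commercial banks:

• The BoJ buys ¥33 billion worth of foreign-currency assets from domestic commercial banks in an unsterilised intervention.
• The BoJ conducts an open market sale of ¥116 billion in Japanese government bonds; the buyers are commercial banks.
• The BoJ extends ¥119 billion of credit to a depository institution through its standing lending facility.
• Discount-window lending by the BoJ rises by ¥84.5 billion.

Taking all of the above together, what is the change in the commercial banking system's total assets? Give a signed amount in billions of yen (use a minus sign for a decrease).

FX purchase ¥33 billion: just an asset swap on bank balance sheets → 0.
OMO sale (to banks) ¥116 billion: just an asset swap on bank balance sheets → 0.
Discount-window loan ¥119 billion: bank balance sheets expand → +¥119B.
Discount-window loan ¥84.5 billion: bank balance sheets expand → +¥84.5B.
Net: 0 + 0 + 119 + 84.5 = +¥203.5 billion.

+¥203.5 billion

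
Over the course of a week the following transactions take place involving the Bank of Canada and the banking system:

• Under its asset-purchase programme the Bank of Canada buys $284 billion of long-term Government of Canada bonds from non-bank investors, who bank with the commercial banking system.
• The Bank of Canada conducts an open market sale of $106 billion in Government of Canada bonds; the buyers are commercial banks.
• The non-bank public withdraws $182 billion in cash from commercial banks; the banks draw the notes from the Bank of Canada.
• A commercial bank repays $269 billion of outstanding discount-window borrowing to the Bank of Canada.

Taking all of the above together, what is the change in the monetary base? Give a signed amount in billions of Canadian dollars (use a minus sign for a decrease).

-$91 billion

Asset purchase (from non-banks) $284 billion: Bank of Canada balance sheet expands → +$284B.
OMO sale (to banks) $106 billion: Bank of Canada balance sheet contracts → −$106B.
Currency withdrawal $182 billion: just a shift between currency and reserves — both are base money → 0.
Discount-window repayment $269 billion: Bank of Canada balance sheet contracts → −$269B.
Net: 284 − 106 + 0 − 269 = -$91 billion.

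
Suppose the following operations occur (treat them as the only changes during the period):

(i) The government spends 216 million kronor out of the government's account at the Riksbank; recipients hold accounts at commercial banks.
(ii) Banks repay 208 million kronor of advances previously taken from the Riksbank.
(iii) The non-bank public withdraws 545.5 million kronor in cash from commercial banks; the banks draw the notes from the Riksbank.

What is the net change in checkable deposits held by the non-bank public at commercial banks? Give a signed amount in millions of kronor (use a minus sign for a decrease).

Government spending 216 million kronor: non-bank counterparties' bank balances rise → +216M.
Discount-window repayment 208 million kronor: the counterparty is a bank, so public deposits are unchanged → 0.
Currency withdrawal 545.5 million kronor: non-bank counterparties' bank balances fall → −545.5M.
Net: 216 + 0 − 545.5 = -329.5 million.

-329.5 million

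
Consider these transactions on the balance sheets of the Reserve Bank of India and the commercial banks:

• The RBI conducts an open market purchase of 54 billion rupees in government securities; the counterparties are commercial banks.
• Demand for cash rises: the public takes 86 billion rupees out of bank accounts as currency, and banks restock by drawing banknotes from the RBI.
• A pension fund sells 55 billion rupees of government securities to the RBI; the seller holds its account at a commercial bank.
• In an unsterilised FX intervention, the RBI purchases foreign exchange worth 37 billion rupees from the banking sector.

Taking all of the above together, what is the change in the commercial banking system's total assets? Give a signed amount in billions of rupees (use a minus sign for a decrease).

-31 billion

OMO purchase (from banks) 54 billion rupees: just an asset swap on bank balance sheets → 0.
Currency withdrawal 86 billion rupees: bank balance sheets shrink → −86B.
Asset purchase (from non-banks) 55 billion rupees: bank balance sheets expand → +55B.
FX purchase 37 billion rupees: just an asset swap on bank balance sheets → 0.
Net: 0 − 86 + 55 + 0 = -31 billion.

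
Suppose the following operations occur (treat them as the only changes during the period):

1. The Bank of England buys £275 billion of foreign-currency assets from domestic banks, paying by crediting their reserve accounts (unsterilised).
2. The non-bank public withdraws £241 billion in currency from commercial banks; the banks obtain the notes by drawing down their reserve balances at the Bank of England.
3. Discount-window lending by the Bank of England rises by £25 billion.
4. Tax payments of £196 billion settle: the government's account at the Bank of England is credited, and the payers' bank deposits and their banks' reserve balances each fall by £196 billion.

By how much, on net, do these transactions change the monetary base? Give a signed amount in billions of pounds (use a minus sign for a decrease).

+£104 billion

FX purchase £275 billion: Bank of England balance sheet expands → +£275B.
Currency withdrawal £241 billion: just a shift between currency and reserves — both are base money → 0.
Discount-window loan £25 billion: Bank of England balance sheet expands → +£25B.
Government account inflow £196 billion: reserves shift to a non-base liability → −£196B.
Net: 275 + 0 + 25 − 196 = +£104 billion.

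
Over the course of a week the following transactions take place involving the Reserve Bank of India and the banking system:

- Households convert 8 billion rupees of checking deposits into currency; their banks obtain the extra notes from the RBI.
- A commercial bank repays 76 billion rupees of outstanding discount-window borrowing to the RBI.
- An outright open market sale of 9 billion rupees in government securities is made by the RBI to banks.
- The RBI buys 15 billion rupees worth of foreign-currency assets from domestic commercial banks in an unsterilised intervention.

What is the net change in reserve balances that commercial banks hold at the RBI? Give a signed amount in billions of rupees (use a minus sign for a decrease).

Currency withdrawal 8 billion rupees: banks swap reserves for currency → −8B.
Discount-window repayment 76 billion rupees: repayment is debited from reserves → −76B.
OMO sale (to banks) 9 billion rupees: the buying banks pay out of their reserve balances → −9B.
FX purchase 15 billion rupees: the RBI pays by crediting reserve accounts → +15B.
Net: −8 − 76 − 9 + 15 = -78 billion.

-78 billion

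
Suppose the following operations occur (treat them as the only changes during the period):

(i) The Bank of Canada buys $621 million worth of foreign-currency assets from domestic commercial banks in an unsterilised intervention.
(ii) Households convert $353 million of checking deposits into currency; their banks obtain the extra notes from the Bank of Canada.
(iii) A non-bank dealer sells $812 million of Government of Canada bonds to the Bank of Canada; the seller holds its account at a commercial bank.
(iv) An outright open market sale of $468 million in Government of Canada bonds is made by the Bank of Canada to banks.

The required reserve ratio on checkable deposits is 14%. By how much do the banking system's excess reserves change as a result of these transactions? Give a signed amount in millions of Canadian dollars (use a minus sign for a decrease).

+$547.74 million

FX purchase $621 million: reserves +$621M, deposits 0.
Currency withdrawal $353 million: reserves −$353M, deposits −$353M.
Asset purchase (from non-banks) $812 million: reserves +$812M, deposits +$812M.
OMO sale (to banks) $468 million: reserves −$468M, deposits 0.
Totals: Δreserves = +$612M, Δdeposits = +$459M.
Δrequired reserves = 14% × +$459M = +$64.26M.
Δexcess reserves = Δreserves − Δrequired = +$612M − (+$64.26M) = +$547.74 million.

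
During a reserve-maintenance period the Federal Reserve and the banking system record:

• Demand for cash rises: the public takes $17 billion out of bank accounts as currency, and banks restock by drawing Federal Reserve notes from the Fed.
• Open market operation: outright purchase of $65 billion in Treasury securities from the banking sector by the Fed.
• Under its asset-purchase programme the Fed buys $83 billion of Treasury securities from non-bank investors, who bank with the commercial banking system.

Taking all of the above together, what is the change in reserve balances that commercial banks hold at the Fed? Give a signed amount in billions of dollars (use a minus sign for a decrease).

Currency withdrawal $17 billion: banks swap reserves for currency → −$17B.
OMO purchase (from banks) $65 billion: the Fed pays by crediting reserve accounts → +$65B.
Asset purchase (from non-banks) $83 billion: the Fed pays by crediting reserve accounts → +$83B.
Net: −17 + 65 + 83 = +$131 billion.

+$131 billion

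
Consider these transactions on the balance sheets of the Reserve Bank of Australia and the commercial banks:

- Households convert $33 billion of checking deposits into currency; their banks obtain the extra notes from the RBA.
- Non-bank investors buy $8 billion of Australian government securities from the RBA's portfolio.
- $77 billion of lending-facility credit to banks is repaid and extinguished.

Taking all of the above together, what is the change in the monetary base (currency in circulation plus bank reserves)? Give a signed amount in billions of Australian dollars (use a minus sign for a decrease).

-$85 billion

RBA balance sheet:
  Assets:      Securities −$8B, Loans to banks −$77B
  Liabilities: Bank reserves −$118B, Currency in circulation +$33B
Monetary base = currency + reserves: +$33B + (−$118B) = -$85 billion.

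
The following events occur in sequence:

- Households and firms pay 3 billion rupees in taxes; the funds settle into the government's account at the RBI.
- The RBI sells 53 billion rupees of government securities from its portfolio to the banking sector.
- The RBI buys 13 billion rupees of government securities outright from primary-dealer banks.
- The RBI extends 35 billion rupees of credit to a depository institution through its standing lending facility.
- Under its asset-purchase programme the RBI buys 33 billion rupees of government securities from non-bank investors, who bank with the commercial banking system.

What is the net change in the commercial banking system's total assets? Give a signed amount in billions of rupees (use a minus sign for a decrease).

+65 billion

RBI balance sheet:
  Assets:      Securities −7B, Loans to banks +35B
  Liabilities: Bank reserves +25B, Government deposits +3B
Commercial banking system:
  Assets:      Reserves at CB +25B, Securities +40B
  Liabilities: Checkable deposits +30B, Borrowings from CB +35B
Change in total bank assets = +65 billion.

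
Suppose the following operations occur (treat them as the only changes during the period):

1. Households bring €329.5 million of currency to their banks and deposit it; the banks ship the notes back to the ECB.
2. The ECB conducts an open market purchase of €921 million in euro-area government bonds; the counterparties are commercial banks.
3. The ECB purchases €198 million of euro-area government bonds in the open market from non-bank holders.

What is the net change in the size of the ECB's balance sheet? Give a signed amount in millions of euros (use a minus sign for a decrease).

ECB balance sheet:
  Assets:      Securities +€1119M
  Liabilities: Bank reserves +€1448.5M, Currency in circulation −€329.5M
Change in total ECB assets = +€1119 million.

+€1119 million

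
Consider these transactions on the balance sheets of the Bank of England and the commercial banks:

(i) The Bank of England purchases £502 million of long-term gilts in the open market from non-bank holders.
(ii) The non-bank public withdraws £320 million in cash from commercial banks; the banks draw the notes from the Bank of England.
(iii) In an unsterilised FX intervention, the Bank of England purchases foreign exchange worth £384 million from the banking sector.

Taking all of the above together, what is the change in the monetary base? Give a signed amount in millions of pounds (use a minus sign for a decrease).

Bank of England balance sheet:
  Assets:      Securities +£502M, Foreign assets +£384M
  Liabilities: Bank reserves +£566M, Currency in circulation +£320M
Commercial banking system:
  Assets:      Reserves at CB +£566M, Foreign assets −£384M
  Liabilities: Checkable deposits +£182M
Monetary base = currency + reserves: +£320M + (+£566M) = +£886 million.

+£886 million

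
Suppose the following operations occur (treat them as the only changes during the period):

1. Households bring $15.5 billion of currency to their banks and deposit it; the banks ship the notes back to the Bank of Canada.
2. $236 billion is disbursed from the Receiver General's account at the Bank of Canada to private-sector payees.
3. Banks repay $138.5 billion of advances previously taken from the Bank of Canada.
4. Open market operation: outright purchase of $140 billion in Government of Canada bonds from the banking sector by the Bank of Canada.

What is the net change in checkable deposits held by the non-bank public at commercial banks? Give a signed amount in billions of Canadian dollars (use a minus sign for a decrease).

+$251.5 billion

Bank of Canada balance sheet:
  Assets:      Securities +$140B, Loans to banks −$138.5B
  Liabilities: Bank reserves +$253B, Currency in circulation −$15.5B, Government deposits −$236B
Commercial banking system:
  Assets:      Reserves at CB +$253B, Securities −$140B
  Liabilities: Checkable deposits +$251.5B, Borrowings from CB −$138.5B
So the change in checkable deposits held by the non-bank public at commercial banks is +$251.5 billion.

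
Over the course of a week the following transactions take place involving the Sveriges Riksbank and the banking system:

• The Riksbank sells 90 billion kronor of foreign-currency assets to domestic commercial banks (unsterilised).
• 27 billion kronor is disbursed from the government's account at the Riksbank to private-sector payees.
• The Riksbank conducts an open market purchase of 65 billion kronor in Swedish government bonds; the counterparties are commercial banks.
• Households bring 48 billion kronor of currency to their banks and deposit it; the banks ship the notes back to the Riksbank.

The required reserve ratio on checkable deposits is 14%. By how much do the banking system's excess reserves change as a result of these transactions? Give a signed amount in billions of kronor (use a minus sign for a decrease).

+39.5 billion

FX sale 90 billion kronor: reserves −90B, deposits 0.
Government spending 27 billion kronor: reserves +27B, deposits +27B.
OMO purchase (from banks) 65 billion kronor: reserves +65B, deposits 0.
Currency deposit 48 billion kronor: reserves +48B, deposits +48B.
Totals: Δreserves = +50B, Δdeposits = +75B.
Δrequired reserves = 14% × +75B = +10.5B.
Δexcess reserves = Δreserves − Δrequired = +50B − (+10.5B) = +39.5 billion.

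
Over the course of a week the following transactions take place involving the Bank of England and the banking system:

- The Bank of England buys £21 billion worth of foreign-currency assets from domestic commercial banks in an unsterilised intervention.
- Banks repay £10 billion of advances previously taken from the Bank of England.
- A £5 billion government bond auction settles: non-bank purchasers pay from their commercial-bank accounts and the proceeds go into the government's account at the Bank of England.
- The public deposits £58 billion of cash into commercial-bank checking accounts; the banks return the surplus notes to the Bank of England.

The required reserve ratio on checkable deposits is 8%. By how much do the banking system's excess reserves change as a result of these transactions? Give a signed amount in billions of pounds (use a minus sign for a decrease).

FX purchase £21 billion: reserves +£21B, deposits 0.
Discount-window repayment £10 billion: reserves −£10B, deposits 0.
Government account inflow £5 billion: reserves −£5B, deposits −£5B.
Currency deposit £58 billion: reserves +£58B, deposits +£58B.
Totals: Δreserves = +£64B, Δdeposits = +£53B.
Δrequired reserves = 8% × +£53B = +£4.24B.
Δexcess reserves = Δreserves − Δrequired = +£64B − (+£4.24B) = +£59.76 billion.

+£59.76 billion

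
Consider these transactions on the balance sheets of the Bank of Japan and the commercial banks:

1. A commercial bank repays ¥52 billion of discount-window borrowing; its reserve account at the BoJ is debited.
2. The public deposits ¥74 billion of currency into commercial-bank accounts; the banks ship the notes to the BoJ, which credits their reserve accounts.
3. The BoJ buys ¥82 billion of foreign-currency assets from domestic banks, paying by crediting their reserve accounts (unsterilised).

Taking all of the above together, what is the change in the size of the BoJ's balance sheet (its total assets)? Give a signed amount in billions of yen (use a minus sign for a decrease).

BoJ balance sheet:
  Assets:      Loans to banks −¥52B, Foreign assets +¥82B
  Liabilities: Bank reserves +¥104B, Currency in circulation −¥74B
Change in total BoJ assets = +¥30 billion.

+¥30 billion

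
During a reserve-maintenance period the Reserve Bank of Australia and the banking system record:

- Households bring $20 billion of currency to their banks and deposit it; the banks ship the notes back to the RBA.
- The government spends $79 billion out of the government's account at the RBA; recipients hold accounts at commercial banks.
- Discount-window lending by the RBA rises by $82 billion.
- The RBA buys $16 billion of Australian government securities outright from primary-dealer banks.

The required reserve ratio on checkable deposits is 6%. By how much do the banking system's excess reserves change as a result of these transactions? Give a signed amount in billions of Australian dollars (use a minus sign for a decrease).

Currency deposit $20 billion: reserves +$20B, deposits +$20B.
Government spending $79 billion: reserves +$79B, deposits +$79B.
Discount-window loan $82 billion: reserves +$82B, deposits 0.
OMO purchase (from banks) $16 billion: reserves +$16B, deposits 0.
Totals: Δreserves = +$197B, Δdeposits = +$99B.
Δrequired reserves = 6% × +$99B = +$5.94B.
Δexcess reserves = Δreserves − Δrequired = +$197B − (+$5.94B) = +$191.06 billion.

+$191.06 billion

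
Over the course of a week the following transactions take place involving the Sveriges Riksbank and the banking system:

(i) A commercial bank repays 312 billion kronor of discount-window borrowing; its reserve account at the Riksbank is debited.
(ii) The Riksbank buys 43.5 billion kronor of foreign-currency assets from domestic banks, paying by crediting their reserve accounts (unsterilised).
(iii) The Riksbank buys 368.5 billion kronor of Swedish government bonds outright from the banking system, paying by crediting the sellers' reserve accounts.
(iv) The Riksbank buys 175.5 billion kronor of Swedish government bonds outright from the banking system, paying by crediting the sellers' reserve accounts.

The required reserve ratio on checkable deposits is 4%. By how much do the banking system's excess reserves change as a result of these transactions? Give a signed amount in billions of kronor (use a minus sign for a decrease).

+275.5 billion

Discount-window repayment 312 billion kronor: reserves −312B, deposits 0.
FX purchase 43.5 billion kronor: reserves +43.5B, deposits 0.
OMO purchase (from banks) 368.5 billion kronor: reserves +368.5B, deposits 0.
OMO purchase (from banks) 175.5 billion kronor: reserves +175.5B, deposits 0.
Totals: Δreserves = +275.5B, Δdeposits = 0.
Δrequired reserves = 4% × 0 = 0.
Δexcess reserves = Δreserves − Δrequired = +275.5B − (0) = +275.5 billion.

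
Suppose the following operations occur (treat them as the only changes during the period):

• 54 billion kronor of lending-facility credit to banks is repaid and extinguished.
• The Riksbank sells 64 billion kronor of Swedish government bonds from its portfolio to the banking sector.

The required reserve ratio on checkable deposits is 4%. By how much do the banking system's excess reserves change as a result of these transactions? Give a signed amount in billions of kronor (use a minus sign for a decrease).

-118 billion

Discount-window repayment 54 billion kronor: reserves −54B, deposits 0.
OMO sale (to banks) 64 billion kronor: reserves −64B, deposits 0.
Totals: Δreserves = −118B, Δdeposits = 0.
Δrequired reserves = 4% × 0 = 0.
Δexcess reserves = Δreserves − Δrequired = −118B − (0) = -118 billion.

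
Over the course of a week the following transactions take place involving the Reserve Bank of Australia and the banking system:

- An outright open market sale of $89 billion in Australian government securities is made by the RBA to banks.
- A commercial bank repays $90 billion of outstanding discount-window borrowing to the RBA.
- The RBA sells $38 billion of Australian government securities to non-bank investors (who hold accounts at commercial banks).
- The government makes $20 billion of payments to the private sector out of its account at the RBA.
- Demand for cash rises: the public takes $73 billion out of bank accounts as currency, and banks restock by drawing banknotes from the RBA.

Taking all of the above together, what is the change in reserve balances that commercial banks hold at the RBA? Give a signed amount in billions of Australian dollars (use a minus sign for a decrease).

OMO sale (to banks) $89 billion: the buying banks pay out of their reserve balances → −$89B.
Discount-window repayment $90 billion: repayment is debited from reserves → −$90B.
Asset sale (to non-banks) $38 billion: the non-bank buyers' banks settle from reserves → −$38B.
Government spending $20 billion: government payments flow into bank reserve accounts → +$20B.
Currency withdrawal $73 billion: banks swap reserves for currency → −$73B.
Net: −89 − 90 − 38 + 20 − 73 = -$270 billion.

-$270 billion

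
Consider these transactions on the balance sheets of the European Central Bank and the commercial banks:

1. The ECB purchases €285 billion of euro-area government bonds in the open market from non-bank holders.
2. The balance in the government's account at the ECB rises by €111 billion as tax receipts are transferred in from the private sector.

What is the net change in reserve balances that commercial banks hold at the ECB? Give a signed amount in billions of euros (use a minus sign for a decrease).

Asset purchase (from non-banks) €285 billion: the ECB pays by crediting reserve accounts → +€285B.
Government account inflow €111 billion: funds move from bank reserves into the government account → −€111B.
Net: 285 − 111 = +€174 billion.

+€174 billion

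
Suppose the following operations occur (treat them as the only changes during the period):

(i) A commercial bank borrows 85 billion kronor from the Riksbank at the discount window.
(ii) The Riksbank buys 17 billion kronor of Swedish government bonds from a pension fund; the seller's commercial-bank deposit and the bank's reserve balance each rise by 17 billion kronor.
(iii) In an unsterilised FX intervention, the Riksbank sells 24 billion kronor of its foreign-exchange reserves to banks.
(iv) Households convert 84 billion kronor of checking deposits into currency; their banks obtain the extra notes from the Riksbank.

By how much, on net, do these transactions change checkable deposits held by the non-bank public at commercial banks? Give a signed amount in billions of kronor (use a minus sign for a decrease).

-67 billion

Riksbank balance sheet:
  Assets:      Securities +17B, Loans to banks +85B, Foreign assets −24B
  Liabilities: Bank reserves −6B, Currency in circulation +84B
Commercial banking system:
  Assets:      Reserves at CB −6B, Foreign assets +24B
  Liabilities: Checkable deposits −67B, Borrowings from CB +85B
So the change in checkable deposits held by the non-bank public at commercial banks is -67 billion.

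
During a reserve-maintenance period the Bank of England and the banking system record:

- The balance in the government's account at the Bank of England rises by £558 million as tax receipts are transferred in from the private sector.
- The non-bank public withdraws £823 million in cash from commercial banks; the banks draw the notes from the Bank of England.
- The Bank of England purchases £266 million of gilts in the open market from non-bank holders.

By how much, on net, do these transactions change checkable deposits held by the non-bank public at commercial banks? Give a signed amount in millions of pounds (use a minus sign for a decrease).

Bank of England balance sheet:
  Assets:      Securities +£266M
  Liabilities: Bank reserves −£1115M, Currency in circulation +£823M, Government deposits +£558M
Commercial banking system:
  Assets:      Reserves at CB −£1115M
  Liabilities: Checkable deposits −£1115M
So the change in checkable deposits held by the non-bank public at commercial banks is -£1115 million.

-£1115 million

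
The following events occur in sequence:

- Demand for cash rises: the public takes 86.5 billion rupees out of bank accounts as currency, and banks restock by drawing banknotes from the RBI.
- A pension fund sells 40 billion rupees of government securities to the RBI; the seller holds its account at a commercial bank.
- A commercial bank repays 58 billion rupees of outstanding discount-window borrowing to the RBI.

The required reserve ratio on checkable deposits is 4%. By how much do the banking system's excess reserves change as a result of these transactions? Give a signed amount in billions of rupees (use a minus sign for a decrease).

Currency withdrawal 86.5 billion rupees: reserves −86.5B, deposits −86.5B.
Asset purchase (from non-banks) 40 billion rupees: reserves +40B, deposits +40B.
Discount-window repayment 58 billion rupees: reserves −58B, deposits 0.
Totals: Δreserves = −104.5B, Δdeposits = −46.5B.
Δrequired reserves = 4% × −46.5B = −1.86B.
Δexcess reserves = Δreserves − Δrequired = −104.5B − (−1.86B) = -102.64 billion.

-102.64 billion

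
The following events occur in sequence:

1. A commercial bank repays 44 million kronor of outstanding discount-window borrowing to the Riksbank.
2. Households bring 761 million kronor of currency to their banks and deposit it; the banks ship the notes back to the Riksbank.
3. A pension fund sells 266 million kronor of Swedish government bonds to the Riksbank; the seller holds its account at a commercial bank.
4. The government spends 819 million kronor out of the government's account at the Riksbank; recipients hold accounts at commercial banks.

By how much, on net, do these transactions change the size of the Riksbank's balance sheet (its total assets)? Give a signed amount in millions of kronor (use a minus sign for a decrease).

Discount-window repayment 44 million kronor: a Riksbank asset is shed → −44M.
Currency deposit 761 million kronor: only the composition of liabilities changes → 0.
Asset purchase (from non-banks) 266 million kronor: a Riksbank asset is acquired → +266M.
Government spending 819 million kronor: only the composition of liabilities changes → 0.
Net: −44 + 0 + 266 + 0 = +222 million.

+222 million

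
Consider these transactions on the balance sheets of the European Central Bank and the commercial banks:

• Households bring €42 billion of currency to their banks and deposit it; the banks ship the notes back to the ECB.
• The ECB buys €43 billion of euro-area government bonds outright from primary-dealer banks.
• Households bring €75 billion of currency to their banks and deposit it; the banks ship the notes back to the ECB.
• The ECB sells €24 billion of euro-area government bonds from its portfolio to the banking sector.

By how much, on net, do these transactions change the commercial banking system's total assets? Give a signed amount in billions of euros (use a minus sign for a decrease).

+€117 billion

Currency deposit €42 billion: bank balance sheets expand → +€42B.
OMO purchase (from banks) €43 billion: just an asset swap on bank balance sheets → 0.
Currency deposit €75 billion: bank balance sheets expand → +€75B.
OMO sale (to banks) €24 billion: just an asset swap on bank balance sheets → 0.
Net: 42 + 0 + 75 + 0 = +€117 billion.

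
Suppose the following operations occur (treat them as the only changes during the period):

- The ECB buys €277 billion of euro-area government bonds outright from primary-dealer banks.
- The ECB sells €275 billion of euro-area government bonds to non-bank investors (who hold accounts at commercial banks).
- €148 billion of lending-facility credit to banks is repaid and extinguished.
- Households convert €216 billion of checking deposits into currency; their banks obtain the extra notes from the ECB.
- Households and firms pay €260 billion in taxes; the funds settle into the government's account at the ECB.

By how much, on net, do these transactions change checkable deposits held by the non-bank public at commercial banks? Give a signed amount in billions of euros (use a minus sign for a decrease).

-€751 billion

OMO purchase (from banks) €277 billion: the counterparty is a bank, so public deposits are unchanged → 0.
Asset sale (to non-banks) €275 billion: non-bank counterparties' bank balances fall → −€275B.
Discount-window repayment €148 billion: the counterparty is a bank, so public deposits are unchanged → 0.
Currency withdrawal €216 billion: non-bank counterparties' bank balances fall → −€216B.
Government account inflow €260 billion: non-bank counterparties' bank balances fall → −€260B.
Net: 0 − 275 + 0 − 216 − 260 = -€751 billion.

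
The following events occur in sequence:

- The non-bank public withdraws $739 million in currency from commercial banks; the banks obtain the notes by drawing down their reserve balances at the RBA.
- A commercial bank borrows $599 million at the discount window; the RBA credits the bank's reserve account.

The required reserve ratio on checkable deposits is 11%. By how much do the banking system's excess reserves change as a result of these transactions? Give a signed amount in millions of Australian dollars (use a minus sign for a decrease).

-$58.71 million

Currency withdrawal $739 million: reserves −$739M, deposits −$739M.
Discount-window loan $599 million: reserves +$599M, deposits 0.
Totals: Δreserves = −$140M, Δdeposits = −$739M.
Δrequired reserves = 11% × −$739M = −$81.29M.
Δexcess reserves = Δreserves − Δrequired = −$140M − (−$81.29M) = -$58.71 million.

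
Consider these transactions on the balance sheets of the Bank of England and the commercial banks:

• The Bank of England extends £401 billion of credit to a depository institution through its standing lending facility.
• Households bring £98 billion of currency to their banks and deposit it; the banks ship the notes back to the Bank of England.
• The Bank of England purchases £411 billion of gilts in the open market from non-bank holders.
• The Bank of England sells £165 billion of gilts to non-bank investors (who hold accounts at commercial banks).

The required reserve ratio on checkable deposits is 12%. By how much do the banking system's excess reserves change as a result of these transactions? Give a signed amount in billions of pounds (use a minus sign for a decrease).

+£703.72 billion

Discount-window loan £401 billion: reserves +£401B, deposits 0.
Currency deposit £98 billion: reserves +£98B, deposits +£98B.
Asset purchase (from non-banks) £411 billion: reserves +£411B, deposits +£411B.
Asset sale (to non-banks) £165 billion: reserves −£165B, deposits −£165B.
Totals: Δreserves = +£745B, Δdeposits = +£344B.
Δrequired reserves = 12% × +£344B = +£41.28B.
Δexcess reserves = Δreserves − Δrequired = +£745B − (+£41.28B) = +£703.72 billion.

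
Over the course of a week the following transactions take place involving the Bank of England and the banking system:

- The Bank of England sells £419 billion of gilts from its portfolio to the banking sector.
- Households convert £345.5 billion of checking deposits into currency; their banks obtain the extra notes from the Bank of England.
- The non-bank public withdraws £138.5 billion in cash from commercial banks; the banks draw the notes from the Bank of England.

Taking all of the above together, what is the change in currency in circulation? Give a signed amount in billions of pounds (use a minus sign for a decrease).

+£484 billion

OMO sale (to banks) £419 billion: no currency enters or leaves circulation → 0.
Currency withdrawal £345.5 billion: notes leave the central bank → +£345.5B.
Currency withdrawal £138.5 billion: notes leave the central bank → +£138.5B.
Net: 0 + 345.5 + 138.5 = +£484 billion.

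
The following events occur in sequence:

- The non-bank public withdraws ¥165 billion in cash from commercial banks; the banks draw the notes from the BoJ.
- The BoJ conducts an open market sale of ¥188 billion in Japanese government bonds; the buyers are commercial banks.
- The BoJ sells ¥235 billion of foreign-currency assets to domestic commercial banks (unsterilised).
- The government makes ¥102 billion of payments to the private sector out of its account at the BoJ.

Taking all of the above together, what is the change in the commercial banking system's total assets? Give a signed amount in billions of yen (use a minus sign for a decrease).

BoJ balance sheet:
  Assets:      Securities −¥188B, Foreign assets −¥235B
  Liabilities: Bank reserves −¥486B, Currency in circulation +¥165B, Government deposits −¥102B
Commercial banking system:
  Assets:      Reserves at CB −¥486B, Securities +¥188B, Foreign assets +¥235B
  Liabilities: Checkable deposits −¥63B
Change in total bank assets = -¥63 billion.

-¥63 billion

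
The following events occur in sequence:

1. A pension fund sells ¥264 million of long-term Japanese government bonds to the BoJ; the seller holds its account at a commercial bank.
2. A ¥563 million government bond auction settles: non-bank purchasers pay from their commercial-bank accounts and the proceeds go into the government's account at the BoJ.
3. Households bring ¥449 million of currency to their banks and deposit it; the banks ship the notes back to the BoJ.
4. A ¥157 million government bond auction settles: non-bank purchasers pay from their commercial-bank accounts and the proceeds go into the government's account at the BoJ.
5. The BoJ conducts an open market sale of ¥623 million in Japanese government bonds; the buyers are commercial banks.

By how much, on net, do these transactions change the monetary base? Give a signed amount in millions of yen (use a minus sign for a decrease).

BoJ balance sheet:
  Assets:      Securities −¥359M
  Liabilities: Bank reserves −¥630M, Currency in circulation −¥449M, Government deposits +¥720M
Monetary base = currency + reserves: −¥449M + (−¥630M) = -¥1079 million.

-¥1079 million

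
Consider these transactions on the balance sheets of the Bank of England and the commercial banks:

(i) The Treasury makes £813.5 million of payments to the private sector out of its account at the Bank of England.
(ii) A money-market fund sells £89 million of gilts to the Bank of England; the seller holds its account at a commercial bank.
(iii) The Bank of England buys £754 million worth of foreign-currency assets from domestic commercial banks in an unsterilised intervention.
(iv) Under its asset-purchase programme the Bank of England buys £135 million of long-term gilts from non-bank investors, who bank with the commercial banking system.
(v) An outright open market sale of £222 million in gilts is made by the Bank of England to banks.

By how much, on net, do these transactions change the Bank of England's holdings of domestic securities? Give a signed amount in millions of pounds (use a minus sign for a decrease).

+£2 million

Bank of England balance sheet:
  Assets:      Securities +£2M, Foreign assets +£754M
  Liabilities: Bank reserves +£1569.5M, Government deposits −£813.5M
So the change in the Bank of England's holdings of domestic securities is +£2 million.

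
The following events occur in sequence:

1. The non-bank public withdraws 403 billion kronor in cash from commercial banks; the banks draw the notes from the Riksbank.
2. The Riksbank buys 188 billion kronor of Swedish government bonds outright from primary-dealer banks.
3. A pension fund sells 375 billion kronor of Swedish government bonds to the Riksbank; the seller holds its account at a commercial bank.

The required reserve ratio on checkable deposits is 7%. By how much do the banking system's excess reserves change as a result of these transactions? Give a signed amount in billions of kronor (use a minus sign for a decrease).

Currency withdrawal 403 billion kronor: reserves −403B, deposits −403B.
OMO purchase (from banks) 188 billion kronor: reserves +188B, deposits 0.
Asset purchase (from non-banks) 375 billion kronor: reserves +375B, deposits +375B.
Totals: Δreserves = +160B, Δdeposits = −28B.
Δrequired reserves = 7% × −28B = −1.96B.
Δexcess reserves = Δreserves − Δrequired = +160B − (−1.96B) = +161.96 billion.

+161.96 billion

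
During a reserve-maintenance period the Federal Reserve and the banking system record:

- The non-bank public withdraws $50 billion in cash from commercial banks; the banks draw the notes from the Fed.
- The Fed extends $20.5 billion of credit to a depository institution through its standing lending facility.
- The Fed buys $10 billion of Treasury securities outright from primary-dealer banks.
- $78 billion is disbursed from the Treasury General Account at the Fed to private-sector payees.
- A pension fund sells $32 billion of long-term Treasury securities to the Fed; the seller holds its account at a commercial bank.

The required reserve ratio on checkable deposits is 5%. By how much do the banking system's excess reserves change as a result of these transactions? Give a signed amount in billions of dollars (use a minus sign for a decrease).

+$87.5 billion

Currency withdrawal $50 billion: reserves −$50B, deposits −$50B.
Discount-window loan $20.5 billion: reserves +$20.5B, deposits 0.
OMO purchase (from banks) $10 billion: reserves +$10B, deposits 0.
Government spending $78 billion: reserves +$78B, deposits +$78B.
Asset purchase (from non-banks) $32 billion: reserves +$32B, deposits +$32B.
Totals: Δreserves = +$90.5B, Δdeposits = +$60B.
Δrequired reserves = 5% × +$60B = +$3B.
Δexcess reserves = Δreserves − Δrequired = +$90.5B − (+$3B) = +$87.5 billion.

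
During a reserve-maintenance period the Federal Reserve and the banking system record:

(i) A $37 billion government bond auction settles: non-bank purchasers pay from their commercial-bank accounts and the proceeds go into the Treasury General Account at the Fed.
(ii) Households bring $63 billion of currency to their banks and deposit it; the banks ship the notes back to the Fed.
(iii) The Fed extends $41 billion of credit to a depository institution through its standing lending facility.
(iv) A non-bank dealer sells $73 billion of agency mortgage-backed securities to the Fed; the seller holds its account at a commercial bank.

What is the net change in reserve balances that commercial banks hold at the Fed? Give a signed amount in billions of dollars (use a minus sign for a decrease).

Fed balance sheet:
  Assets:      Securities +$73B, Loans to banks +$41B
  Liabilities: Bank reserves +$140B, Currency in circulation −$63B, Government deposits +$37B
Commercial banking system:
  Assets:      Reserves at CB +$140B
  Liabilities: Checkable deposits +$99B, Borrowings from CB +$41B
So the change in reserve balances that commercial banks hold at the Fed is +$140 billion.

+$140 billion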